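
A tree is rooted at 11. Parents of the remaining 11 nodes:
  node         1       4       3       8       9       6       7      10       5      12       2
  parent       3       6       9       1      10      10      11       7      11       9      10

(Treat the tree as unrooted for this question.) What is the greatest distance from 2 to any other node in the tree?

Distances from 2 peak at 5, attained at 8.
2–10–9–3–1–8

5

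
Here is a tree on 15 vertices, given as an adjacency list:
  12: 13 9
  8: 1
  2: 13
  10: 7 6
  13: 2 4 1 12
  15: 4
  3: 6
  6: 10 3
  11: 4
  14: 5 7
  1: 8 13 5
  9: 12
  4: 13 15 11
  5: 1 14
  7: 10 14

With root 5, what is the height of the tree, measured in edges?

The longest root-to-leaf path is 5 – 14 – 7 – 10 – 6 – 3 (5 edges).

5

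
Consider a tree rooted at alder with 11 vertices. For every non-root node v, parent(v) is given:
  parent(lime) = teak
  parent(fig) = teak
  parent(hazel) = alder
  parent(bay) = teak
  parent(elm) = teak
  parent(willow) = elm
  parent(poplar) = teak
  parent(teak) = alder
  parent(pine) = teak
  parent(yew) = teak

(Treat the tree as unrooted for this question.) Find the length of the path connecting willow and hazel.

4

Walking from willow: willow – elm – teak – alder – hazel. Length 4.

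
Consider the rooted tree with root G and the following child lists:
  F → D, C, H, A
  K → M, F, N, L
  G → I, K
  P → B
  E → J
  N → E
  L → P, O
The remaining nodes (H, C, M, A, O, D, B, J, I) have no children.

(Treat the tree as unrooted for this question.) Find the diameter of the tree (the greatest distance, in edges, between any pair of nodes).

6

A longest path is B - P - L - K - N - E - J, with 6 edges.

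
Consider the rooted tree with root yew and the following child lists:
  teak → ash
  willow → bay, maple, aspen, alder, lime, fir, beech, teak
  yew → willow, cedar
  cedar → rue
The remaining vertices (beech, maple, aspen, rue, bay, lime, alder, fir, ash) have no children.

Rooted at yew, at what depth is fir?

yew–willow–fir — 2 edges.

2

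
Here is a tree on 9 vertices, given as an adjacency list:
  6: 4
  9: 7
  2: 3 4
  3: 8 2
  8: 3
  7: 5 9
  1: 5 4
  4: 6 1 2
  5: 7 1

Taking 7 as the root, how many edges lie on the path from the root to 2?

7 – 5 – 1 – 4 – 2 — 4 edges.

4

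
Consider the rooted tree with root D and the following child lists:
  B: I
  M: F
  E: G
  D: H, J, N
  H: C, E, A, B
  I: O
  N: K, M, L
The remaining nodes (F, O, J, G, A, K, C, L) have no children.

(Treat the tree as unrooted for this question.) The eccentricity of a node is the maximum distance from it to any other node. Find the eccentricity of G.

6

The node farthest from G is F, via G–E–H–D–N–M–F — 6 edges.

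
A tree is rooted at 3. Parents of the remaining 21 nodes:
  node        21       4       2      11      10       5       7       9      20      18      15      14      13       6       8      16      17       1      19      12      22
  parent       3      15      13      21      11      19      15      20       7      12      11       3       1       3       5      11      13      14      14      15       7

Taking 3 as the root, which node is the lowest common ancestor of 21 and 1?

Path 21→root: 21 3; path 1→root: 1 14 3.
First common node: 3.

3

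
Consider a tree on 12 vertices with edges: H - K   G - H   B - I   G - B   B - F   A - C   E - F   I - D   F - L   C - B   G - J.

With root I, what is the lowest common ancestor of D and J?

Path D→root: D I; path J→root: J G B I.
First common node: I.

I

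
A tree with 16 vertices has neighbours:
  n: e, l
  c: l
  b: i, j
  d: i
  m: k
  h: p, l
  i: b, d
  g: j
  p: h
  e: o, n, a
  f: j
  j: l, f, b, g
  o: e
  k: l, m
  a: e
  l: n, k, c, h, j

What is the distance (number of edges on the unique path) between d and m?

6

The path is d - i - b - j - l - k - m, which has 6 edges.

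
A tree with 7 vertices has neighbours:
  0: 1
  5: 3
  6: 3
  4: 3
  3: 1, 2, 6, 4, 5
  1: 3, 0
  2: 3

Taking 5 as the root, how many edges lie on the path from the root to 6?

2

Path from 5 to 6: 5–3–6, which has 2 edges.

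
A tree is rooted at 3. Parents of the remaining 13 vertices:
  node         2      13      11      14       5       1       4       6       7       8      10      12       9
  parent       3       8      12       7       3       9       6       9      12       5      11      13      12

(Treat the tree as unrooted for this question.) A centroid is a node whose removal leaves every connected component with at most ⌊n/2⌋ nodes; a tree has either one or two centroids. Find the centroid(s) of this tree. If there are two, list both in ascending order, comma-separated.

Delete 12: the remaining components have sizes 5, 4, 2, 2. Max 5 ≤ 7, so 12 is a centroid.
No neighbour of 12 does as well, so 12 is the unique centroid.

12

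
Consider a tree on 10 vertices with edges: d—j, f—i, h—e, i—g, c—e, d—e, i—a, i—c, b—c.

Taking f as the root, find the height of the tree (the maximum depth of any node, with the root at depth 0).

5

A deepest node is j, reached by f-i-c-e-d-j.
That path has 5 edges, so the height is 5.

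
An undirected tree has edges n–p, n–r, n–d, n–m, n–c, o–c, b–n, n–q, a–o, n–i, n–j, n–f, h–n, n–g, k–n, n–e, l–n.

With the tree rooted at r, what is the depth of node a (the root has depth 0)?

r–n–c–o–a — 4 edges.

4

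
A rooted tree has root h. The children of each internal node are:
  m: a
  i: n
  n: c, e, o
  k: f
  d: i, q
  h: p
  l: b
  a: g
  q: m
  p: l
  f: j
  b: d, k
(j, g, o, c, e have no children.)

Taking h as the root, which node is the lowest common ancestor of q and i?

d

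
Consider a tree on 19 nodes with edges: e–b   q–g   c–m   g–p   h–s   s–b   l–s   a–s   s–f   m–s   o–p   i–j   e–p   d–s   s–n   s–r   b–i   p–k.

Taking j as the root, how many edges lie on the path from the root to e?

Climbing from e to the root: e–b–i–j. That's 3 steps.

3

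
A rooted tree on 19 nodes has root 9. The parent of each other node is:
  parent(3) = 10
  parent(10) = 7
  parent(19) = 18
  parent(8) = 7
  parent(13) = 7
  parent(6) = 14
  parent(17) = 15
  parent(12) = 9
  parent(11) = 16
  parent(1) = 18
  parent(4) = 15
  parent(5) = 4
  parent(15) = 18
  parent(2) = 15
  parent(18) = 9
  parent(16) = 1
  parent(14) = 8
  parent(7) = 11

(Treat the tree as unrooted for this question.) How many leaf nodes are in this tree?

The leaves are 2, 3, 5, 6, 12, 13, 17, 19.
That is 8 leaves.

8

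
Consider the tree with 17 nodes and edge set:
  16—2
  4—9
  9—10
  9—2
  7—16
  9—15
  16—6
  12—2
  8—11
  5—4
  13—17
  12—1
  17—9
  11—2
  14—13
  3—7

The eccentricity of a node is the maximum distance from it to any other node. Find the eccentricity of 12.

5

The node farthest from 12 is 14, via 12-2-9-17-13-14 — 5 edges.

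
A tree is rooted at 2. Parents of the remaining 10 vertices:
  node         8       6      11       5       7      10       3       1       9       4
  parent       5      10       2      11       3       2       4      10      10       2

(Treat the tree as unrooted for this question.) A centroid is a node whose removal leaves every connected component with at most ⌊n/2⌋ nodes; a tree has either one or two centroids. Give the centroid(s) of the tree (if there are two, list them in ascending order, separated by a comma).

Removing 2 splits the tree into components of sizes 4, 3, 3; the largest is 4 ≤ ⌊11/2⌋ = 5.
No neighbour of 2 does as well, so 2 is the unique centroid.

2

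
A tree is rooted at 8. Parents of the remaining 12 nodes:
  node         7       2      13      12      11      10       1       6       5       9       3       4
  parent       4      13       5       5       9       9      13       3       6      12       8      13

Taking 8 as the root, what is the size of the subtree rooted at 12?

Descendants of 12 (including itself): 12, 9, 11, 10. That's 4.

4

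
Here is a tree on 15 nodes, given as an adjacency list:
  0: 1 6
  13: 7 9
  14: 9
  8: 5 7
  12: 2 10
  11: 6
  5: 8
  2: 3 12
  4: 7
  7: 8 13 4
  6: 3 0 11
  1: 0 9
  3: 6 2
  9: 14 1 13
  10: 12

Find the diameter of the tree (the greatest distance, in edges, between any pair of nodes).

A longest path is 10–12–2–3–6–0–1–9–13–7–8–5, with 11 edges.

11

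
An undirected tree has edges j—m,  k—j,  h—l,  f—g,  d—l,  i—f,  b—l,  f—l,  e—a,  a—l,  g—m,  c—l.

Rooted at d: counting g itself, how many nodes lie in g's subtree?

4

The subtree rooted at g contains: g, m, j, k — 4 nodes.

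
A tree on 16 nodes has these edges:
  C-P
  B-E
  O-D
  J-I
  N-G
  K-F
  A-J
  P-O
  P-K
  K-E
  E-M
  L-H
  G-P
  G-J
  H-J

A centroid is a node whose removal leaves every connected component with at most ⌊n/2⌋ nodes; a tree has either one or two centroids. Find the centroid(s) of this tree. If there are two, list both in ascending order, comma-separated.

If P is removed the pieces have sizes 7, 5, 2, 1, all ≤ ⌊16/2⌋ = 8.
No neighbour of P does as well, so P is the unique centroid.

P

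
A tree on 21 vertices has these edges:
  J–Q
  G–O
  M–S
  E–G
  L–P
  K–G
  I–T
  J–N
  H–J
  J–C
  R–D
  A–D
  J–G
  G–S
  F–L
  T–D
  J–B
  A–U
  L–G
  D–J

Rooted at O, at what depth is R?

O – G – J – D – R — 4 edges.

4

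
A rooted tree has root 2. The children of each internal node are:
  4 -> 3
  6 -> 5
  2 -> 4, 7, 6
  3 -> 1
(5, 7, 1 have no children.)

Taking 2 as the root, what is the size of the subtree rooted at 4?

3

Descendants of 4 (including itself): 4, 3, 1. That's 3.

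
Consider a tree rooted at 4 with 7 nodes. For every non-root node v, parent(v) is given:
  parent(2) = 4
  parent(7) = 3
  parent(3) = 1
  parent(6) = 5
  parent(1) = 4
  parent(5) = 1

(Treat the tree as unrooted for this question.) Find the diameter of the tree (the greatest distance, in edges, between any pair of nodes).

4

A longest path is 2 - 4 - 1 - 3 - 7, with 4 edges.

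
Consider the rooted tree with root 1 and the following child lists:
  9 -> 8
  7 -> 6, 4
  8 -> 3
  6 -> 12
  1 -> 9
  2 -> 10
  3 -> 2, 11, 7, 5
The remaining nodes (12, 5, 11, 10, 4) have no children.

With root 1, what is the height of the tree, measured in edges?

6

A deepest node is 12, reached by 1 – 9 – 8 – 3 – 7 – 6 – 12.
That path has 6 edges, so the height is 6.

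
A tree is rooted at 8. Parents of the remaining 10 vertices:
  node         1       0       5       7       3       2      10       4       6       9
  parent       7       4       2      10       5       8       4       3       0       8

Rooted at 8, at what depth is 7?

Climbing from 7 to the root: 7–10–4–3–5–2–8. That's 6 steps.

6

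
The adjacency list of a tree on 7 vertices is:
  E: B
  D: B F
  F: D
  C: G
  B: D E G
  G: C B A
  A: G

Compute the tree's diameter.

4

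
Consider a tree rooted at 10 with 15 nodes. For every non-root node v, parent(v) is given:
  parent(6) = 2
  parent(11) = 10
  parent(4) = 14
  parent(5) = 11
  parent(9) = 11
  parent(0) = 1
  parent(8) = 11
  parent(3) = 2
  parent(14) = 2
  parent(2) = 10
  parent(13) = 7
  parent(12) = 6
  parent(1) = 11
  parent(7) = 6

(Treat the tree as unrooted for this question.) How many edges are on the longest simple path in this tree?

BFS from 13 reaches 0 last, at distance 7; BFS from 0 confirms no node is farther.
Path: 13–7–6–2–10–11–1–0.

7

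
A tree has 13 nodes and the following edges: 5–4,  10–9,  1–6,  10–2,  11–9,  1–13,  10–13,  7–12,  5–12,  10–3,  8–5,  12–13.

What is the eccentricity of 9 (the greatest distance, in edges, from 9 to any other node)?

Distances from 9 peak at 5, attained at 8 (4 also at distance 5).
9 – 10 – 13 – 12 – 5 – 8

5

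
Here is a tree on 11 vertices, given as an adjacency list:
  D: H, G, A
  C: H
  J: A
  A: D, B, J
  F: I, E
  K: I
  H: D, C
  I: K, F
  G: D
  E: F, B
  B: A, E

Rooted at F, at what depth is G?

5

F – E – B – A – D – G — 5 edges.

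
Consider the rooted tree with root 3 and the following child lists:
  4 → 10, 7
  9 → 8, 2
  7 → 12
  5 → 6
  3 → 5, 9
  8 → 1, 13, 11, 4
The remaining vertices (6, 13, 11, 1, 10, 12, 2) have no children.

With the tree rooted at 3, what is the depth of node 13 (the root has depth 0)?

3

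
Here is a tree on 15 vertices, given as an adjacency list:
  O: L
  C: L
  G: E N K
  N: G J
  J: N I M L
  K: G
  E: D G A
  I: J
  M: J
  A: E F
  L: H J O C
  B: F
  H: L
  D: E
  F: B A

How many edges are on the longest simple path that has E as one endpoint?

The node farthest from E is O (H, C also at distance 5), via E – G – N – J – L – O — 5 edges.

5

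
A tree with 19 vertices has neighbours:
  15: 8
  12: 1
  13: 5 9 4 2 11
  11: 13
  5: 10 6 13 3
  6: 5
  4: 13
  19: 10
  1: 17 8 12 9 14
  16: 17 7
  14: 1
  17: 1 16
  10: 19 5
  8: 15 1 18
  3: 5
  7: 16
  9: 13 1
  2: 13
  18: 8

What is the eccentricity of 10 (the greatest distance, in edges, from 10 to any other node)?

7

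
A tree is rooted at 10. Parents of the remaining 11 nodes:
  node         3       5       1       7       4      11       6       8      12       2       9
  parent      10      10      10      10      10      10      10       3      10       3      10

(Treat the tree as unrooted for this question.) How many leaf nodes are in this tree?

The leaves are 1, 2, 4, 5, 6, 7, 8, 9, 11, 12.
That is 10 leaves.

10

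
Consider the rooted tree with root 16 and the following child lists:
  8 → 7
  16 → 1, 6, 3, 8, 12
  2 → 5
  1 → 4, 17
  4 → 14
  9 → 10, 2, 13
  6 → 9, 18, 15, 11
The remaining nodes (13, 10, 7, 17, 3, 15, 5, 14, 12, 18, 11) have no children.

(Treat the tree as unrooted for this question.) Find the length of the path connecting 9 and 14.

5

The path is 9–6–16–1–4–14, which has 5 edges.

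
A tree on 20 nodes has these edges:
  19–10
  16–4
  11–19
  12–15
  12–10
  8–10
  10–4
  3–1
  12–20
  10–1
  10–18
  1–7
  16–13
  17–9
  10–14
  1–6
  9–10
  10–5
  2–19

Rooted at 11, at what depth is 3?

Climbing from 3 to the root: 3 – 1 – 10 – 19 – 11. That's 4 steps.

4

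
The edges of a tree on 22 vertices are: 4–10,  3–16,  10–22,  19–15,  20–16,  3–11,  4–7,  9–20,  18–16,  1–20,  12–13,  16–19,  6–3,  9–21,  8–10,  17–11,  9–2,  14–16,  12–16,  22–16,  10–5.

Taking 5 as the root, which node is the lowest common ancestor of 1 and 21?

20

Path 1→root: 1 20 16 22 10 5; path 21→root: 21 9 20 16 22 10 5.
First common node: 20.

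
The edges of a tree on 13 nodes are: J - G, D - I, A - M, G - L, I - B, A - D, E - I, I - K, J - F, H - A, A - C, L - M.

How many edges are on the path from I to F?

7

I – D – A – M – L – G – J – F: 7 edges.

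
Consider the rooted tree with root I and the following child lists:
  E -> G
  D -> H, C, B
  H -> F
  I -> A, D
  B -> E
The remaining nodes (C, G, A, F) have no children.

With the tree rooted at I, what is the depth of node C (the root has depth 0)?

Climbing from C to the root: C–D–I. That's 2 steps.

2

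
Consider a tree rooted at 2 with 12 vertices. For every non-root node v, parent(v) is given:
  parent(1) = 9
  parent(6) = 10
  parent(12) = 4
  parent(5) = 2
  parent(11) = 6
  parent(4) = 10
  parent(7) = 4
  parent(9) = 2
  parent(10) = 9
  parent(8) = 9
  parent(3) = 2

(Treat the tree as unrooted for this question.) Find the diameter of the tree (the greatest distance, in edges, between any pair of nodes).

5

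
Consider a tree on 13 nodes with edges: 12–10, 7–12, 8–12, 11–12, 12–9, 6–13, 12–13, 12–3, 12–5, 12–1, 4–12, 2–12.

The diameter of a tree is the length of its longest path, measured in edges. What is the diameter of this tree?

3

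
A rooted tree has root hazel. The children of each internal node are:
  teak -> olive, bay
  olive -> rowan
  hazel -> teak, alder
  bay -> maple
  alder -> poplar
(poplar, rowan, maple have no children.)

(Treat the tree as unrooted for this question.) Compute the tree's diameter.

5

BFS from poplar reaches rowan last, at distance 5; BFS from rowan confirms no node is farther.
Path: poplar-alder-hazel-teak-olive-rowan.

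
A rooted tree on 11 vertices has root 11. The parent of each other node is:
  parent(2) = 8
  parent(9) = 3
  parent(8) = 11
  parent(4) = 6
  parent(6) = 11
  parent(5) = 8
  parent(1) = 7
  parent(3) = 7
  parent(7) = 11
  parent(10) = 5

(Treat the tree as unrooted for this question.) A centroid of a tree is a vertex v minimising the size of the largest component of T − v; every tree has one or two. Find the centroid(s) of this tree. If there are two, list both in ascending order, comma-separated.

Removing 11 splits the tree into components of sizes 4, 4, 2; the largest is 4 ≤ ⌊11/2⌋ = 5.
No neighbour of 11 does as well, so 11 is the unique centroid.

11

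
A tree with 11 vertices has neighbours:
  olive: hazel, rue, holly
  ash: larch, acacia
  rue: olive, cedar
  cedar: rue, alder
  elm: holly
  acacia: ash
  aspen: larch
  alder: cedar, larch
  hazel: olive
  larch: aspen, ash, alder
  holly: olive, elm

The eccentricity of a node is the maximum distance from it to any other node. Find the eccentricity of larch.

Distances from larch peak at 6, attained at elm.
larch–alder–cedar–rue–olive–holly–elm

6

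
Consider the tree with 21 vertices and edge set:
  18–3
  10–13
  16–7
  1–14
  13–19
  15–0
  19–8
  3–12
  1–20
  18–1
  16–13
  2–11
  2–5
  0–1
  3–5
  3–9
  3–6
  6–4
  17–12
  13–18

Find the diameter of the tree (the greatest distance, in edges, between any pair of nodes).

Starting from 11, a farthest node is 15 at distance 7.
One longest path: 11–2–5–3–18–1–0–15.
So the diameter is 7.

7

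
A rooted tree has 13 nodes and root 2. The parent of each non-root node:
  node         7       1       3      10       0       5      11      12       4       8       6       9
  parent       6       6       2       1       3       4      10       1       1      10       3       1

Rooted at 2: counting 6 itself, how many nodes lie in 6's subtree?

10

Descendants of 6 (including itself): 6, 1, 7, 10, 4, 12, 9, 8, 11, 5. That's 10.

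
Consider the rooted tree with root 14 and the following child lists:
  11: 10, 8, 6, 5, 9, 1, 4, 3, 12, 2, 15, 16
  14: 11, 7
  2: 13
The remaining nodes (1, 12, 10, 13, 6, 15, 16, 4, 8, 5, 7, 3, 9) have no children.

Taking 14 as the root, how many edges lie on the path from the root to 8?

Path from 14 to 8: 14 → 11 → 8, which has 2 edges.

2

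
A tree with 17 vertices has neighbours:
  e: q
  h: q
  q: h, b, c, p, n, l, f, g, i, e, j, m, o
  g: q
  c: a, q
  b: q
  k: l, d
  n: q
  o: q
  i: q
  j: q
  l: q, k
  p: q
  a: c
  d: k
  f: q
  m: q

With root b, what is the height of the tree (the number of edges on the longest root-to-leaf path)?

4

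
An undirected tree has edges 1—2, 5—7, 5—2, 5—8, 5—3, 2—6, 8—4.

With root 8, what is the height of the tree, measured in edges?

3

A deepest node is 6, reached by 8 → 5 → 2 → 6.
That path has 3 edges, so the height is 3.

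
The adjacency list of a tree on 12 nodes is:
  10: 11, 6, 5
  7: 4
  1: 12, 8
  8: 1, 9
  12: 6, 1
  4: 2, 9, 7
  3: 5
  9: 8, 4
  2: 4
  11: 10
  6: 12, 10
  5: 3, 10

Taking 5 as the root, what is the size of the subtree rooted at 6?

6's subtree: {6, 12, 1, 8, 9, 4, 2, 7}, size 8.

8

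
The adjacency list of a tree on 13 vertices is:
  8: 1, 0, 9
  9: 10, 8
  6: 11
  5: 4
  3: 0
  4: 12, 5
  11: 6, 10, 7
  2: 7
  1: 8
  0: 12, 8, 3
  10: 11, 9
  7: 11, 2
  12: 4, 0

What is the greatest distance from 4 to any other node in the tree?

The node farthest from 4 is 2, via 4–12–0–8–9–10–11–7–2 — 8 edges.

8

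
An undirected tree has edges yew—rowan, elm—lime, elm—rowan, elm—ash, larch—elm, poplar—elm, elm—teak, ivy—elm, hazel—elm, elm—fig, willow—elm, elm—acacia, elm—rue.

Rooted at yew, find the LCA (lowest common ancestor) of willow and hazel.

Ancestors of willow (toward the root): willow, elm, rowan, yew.
Ancestors of hazel: hazel, elm, rowan, yew.
The deepest node appearing in both lists is elm.

elm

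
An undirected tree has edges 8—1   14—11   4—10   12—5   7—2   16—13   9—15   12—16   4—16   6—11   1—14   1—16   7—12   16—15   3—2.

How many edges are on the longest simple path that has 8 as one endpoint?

6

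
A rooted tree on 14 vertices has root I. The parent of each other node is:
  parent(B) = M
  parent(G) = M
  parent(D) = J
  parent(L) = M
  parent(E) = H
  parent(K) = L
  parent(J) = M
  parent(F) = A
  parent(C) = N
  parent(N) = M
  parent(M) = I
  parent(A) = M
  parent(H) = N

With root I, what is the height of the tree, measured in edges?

4

The longest root-to-leaf path is I–M–N–H–E (4 edges).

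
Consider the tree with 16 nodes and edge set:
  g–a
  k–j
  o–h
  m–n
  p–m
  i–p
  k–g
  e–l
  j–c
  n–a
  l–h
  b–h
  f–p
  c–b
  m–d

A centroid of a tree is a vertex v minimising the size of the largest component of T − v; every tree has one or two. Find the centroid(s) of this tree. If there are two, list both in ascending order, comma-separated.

g, k

Removing k splits the tree into components of sizes 8, 7; the largest is 8 ≤ ⌊16/2⌋ = 8.
Its neighbour g also leaves a largest component of size 8, so both are centroids.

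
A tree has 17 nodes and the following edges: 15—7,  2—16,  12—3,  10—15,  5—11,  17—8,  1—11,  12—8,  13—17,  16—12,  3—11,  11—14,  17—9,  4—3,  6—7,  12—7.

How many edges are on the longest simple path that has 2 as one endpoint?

Distances from 2 peak at 5, attained at 5 (1, 14, 10, 13, 9 also at distance 5).
2-16-12-3-11-5

5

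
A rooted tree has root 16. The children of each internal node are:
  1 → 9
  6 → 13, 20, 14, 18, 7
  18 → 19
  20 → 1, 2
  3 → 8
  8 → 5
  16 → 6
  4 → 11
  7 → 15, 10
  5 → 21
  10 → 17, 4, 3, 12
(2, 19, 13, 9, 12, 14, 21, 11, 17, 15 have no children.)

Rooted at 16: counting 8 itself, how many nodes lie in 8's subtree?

The subtree rooted at 8 contains: 8, 5, 21 — 3 nodes.

3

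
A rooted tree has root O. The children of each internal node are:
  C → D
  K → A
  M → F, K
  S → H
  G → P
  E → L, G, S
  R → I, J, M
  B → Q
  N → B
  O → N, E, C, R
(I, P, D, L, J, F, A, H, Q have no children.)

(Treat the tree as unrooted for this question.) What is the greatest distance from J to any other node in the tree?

5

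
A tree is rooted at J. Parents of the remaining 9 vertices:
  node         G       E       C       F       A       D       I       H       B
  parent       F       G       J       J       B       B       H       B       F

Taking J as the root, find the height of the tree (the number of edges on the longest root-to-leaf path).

4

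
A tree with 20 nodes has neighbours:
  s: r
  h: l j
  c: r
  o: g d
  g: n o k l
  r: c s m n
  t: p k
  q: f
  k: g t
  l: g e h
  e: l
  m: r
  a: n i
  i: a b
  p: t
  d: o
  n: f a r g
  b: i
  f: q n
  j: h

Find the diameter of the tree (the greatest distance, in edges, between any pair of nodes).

7

BFS from b reaches j last, at distance 7; BFS from j confirms no node is farther.
Path: b-i-a-n-g-l-h-j.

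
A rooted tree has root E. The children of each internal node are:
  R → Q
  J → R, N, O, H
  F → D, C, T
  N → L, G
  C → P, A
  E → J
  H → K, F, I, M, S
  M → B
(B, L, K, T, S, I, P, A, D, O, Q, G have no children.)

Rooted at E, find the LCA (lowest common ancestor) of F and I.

H

Path F→root: F H J E; path I→root: I H J E.
First common node: H.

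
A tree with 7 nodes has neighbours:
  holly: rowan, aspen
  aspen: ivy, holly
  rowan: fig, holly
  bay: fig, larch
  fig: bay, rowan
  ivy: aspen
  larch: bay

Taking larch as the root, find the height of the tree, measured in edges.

ivy sits deepest: larch → bay → fig → rowan → holly → aspen → ivy — 6 edges from the root.

6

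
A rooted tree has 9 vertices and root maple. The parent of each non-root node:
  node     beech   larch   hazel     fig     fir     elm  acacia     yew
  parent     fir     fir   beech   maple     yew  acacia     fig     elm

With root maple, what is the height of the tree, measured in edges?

The longest root-to-leaf path is maple–fig–acacia–elm–yew–fir–beech–hazel (7 edges).

7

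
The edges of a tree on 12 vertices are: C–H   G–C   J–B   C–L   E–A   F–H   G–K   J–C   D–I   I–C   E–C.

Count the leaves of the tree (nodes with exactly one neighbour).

Degree-1 nodes: A, B, D, F, K, L — 6 of them.

6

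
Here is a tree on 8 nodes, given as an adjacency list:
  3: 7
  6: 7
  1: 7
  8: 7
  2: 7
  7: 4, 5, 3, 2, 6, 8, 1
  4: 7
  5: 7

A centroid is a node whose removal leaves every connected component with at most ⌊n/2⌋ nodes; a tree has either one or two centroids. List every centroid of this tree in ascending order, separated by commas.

7

If 7 is removed the pieces have sizes 1, 1, 1, 1, 1, 1, 1, all ≤ ⌊8/2⌋ = 4.
No neighbour of 7 does as well, so 7 is the unique centroid.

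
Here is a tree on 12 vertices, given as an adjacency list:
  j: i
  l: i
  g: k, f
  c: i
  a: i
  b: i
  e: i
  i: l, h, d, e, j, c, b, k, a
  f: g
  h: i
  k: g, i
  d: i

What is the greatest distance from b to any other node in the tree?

4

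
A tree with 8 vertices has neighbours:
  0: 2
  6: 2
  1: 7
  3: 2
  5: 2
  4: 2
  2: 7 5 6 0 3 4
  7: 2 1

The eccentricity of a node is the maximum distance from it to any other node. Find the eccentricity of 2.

2

A farthest node from 2 is 1.
The path 2–7–1 has 2 edges.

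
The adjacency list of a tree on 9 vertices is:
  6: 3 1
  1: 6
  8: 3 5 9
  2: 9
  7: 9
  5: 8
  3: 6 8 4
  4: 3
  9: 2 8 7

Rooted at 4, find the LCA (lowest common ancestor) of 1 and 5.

1's ancestor chain is 1, 6, 3, 4 and 5's is 5, 8, 3, 4; they first meet at 3.

3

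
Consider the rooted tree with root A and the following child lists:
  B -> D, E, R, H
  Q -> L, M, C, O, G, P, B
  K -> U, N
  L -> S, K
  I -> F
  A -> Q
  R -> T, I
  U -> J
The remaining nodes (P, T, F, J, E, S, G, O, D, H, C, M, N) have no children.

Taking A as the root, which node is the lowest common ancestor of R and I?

Path R→root: R B Q A; path I→root: I R B Q A.
First common node: R.

R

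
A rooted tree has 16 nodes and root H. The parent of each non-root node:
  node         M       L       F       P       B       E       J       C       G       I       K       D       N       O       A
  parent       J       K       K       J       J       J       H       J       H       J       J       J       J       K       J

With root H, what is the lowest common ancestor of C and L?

C's ancestor chain is C, J, H and L's is L, K, J, H; they first meet at J.

J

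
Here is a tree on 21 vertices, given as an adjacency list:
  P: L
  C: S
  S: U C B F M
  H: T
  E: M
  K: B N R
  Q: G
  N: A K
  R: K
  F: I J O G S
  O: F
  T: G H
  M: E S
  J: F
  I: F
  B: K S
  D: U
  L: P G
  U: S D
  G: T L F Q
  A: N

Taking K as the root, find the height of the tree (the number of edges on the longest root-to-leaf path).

A deepest node is H, reached by K → B → S → F → G → T → H.
That path has 6 edges, so the height is 6.

6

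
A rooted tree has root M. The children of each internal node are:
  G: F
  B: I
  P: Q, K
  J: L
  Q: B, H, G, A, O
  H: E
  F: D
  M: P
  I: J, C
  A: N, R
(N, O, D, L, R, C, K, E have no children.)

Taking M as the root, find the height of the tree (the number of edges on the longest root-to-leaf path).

L sits deepest: M → P → Q → B → I → J → L — 6 edges from the root.

6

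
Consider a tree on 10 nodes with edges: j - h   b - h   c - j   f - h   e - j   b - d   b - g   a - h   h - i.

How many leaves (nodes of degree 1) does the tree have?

7

The leaves are a, c, d, e, f, g, i.
That is 7 leaves.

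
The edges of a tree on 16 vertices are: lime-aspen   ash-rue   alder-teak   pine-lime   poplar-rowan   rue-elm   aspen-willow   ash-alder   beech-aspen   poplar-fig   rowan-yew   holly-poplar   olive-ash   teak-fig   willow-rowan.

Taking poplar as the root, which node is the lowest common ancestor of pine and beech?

aspen

Path pine→root: pine lime aspen willow rowan poplar; path beech→root: beech aspen willow rowan poplar.
First common node: aspen.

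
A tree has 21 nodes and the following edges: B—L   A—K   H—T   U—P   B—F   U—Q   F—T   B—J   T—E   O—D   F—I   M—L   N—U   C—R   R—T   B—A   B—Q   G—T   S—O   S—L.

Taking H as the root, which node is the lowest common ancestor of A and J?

B

Path A→root: A B F T H; path J→root: J B F T H.
First common node: B.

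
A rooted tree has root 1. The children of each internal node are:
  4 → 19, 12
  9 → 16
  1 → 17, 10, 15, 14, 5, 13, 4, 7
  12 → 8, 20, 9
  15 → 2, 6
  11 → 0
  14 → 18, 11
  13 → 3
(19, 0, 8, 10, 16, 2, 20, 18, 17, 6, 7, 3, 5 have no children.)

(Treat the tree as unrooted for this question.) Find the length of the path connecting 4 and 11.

4–1–14–11: 3 edges.

3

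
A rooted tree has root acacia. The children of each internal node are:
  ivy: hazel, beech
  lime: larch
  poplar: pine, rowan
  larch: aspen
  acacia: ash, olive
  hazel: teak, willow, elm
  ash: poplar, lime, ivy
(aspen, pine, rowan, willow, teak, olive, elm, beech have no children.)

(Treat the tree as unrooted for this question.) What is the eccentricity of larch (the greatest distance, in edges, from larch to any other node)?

Distances from larch peak at 5, attained at teak (willow, elm also at distance 5).
larch-lime-ash-ivy-hazel-teak

5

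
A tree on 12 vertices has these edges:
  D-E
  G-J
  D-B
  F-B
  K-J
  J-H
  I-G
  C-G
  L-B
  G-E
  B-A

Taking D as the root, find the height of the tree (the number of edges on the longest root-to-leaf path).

The longest root-to-leaf path is D–E–G–J–H (4 edges).

4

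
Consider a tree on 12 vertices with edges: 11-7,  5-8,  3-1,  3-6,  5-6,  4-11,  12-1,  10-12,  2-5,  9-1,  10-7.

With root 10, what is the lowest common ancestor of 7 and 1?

10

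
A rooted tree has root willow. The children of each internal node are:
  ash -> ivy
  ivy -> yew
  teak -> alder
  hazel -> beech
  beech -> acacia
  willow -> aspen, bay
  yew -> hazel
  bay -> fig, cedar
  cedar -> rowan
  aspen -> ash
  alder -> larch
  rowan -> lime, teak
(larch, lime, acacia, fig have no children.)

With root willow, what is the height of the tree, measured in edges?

7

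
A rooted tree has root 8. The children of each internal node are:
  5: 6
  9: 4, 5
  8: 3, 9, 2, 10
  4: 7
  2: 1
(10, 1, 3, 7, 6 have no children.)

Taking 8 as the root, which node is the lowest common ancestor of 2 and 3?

8

2's ancestor chain is 2, 8 and 3's is 3, 8; they first meet at 8.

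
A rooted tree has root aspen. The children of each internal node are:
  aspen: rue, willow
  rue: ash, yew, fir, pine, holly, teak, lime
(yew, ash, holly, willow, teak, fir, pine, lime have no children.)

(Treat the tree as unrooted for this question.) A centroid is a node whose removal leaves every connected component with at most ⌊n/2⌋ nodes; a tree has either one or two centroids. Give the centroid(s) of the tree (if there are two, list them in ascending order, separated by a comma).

Delete rue: the remaining components have sizes 2, 1, 1, 1, 1, 1, 1, 1. Max 2 ≤ 5, so rue is a centroid.
No neighbour of rue does as well, so rue is the unique centroid.

rue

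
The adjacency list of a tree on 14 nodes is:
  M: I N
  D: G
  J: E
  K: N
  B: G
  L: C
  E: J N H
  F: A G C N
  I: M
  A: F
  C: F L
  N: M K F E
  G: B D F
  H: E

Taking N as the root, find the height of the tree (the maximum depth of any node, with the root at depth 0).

A deepest node is B, reached by N-F-G-B.
That path has 3 edges, so the height is 3.

3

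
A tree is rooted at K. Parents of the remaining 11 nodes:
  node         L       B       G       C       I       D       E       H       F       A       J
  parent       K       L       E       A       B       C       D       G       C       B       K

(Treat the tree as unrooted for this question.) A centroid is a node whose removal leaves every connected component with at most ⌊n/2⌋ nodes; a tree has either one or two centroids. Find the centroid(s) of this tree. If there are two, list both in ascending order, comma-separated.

A, C

Delete C: the remaining components have sizes 6, 4, 1. Max 6 ≤ 6, so C is a centroid.
A is adjacent to C and is also a centroid (the largest component after removing it is likewise 6).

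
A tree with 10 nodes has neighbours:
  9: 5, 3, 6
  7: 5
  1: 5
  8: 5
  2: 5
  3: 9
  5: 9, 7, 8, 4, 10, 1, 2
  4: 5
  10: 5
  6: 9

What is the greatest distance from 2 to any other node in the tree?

The node farthest from 2 is 3 (6 also at distance 3), via 2 – 5 – 9 – 3 — 3 edges.

3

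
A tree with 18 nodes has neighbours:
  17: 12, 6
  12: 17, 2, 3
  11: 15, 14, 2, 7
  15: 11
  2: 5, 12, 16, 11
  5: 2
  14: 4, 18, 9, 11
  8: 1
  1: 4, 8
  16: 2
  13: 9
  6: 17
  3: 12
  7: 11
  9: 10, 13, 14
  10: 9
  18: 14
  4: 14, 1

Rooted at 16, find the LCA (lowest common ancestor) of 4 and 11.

Ancestors of 4 (toward the root): 4, 14, 11, 2, 16.
Ancestors of 11: 11, 2, 16.
The deepest node appearing in both lists is 11.

11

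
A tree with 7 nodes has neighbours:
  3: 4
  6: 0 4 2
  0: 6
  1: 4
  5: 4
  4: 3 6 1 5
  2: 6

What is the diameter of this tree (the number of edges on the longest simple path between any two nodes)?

A longest path is 1 - 4 - 6 - 0, with 3 edges.

3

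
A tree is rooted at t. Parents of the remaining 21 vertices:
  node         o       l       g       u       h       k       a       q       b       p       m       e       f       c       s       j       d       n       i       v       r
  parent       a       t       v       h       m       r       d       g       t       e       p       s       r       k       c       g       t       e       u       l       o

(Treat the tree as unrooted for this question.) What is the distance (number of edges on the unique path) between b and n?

b–t–d–a–o–r–k–c–s–e–n: 10 edges.

10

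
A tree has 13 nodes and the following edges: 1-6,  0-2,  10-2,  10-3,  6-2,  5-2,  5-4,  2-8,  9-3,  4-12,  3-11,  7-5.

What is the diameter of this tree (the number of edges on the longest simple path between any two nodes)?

Starting from 9, a farthest node is 12 at distance 6.
One longest path: 9-3-10-2-5-4-12.
So the diameter is 6.

6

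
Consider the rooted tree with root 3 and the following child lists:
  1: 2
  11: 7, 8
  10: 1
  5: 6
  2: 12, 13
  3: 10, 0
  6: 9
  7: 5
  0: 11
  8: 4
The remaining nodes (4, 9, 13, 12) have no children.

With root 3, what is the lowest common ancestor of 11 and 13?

3

Path 11→root: 11 0 3; path 13→root: 13 2 1 10 3.
First common node: 3.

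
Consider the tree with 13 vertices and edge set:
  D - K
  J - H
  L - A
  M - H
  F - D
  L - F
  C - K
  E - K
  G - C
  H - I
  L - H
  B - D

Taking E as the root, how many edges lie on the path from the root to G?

Path from E to G: E – K – C – G, which has 3 edges.

3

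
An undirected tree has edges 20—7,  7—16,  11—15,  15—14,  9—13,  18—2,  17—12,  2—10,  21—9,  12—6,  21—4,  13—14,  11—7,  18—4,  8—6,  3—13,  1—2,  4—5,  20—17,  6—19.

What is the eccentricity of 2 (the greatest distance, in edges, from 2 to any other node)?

A farthest node from 2 is 19 (8 also at distance 14).
The path 2–18–4–21–9–13–14–15–11–7–20–17–12–6–19 has 14 edges.

14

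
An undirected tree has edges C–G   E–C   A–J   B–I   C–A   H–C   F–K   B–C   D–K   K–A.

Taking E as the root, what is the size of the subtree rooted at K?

3

The subtree rooted at K contains: K, F, D — 3 nodes.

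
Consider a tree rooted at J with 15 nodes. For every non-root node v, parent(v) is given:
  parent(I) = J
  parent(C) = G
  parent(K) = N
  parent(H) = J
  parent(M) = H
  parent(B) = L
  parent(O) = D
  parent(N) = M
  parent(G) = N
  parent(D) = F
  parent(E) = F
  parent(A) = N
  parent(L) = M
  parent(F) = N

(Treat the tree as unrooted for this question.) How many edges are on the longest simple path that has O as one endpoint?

Distances from O peak at 7, attained at I.
O – D – F – N – M – H – J – I

7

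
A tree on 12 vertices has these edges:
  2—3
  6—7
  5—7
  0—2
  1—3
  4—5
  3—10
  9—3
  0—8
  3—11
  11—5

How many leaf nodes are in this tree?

The leaves are 1, 4, 6, 8, 9, 10.
That is 6 leaves.

6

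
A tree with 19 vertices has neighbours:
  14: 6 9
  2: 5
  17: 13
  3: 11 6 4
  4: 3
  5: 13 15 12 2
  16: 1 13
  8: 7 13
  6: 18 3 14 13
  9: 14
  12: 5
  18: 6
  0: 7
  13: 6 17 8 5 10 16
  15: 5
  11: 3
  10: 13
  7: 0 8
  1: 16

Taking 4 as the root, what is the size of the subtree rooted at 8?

Descendants of 8 (including itself): 8, 7, 0. That's 3.

3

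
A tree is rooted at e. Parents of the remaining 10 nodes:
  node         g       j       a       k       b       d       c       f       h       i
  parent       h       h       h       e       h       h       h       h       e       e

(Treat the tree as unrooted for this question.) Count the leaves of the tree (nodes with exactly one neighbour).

9

Exactly 9 nodes have a single neighbour: a, b, c, d, f, g, i, j, k.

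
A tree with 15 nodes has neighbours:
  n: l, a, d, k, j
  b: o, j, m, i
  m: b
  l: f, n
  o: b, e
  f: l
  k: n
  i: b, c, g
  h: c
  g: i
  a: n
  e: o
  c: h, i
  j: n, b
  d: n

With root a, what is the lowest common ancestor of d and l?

d's ancestor chain is d, n, a and l's is l, n, a; they first meet at n.

n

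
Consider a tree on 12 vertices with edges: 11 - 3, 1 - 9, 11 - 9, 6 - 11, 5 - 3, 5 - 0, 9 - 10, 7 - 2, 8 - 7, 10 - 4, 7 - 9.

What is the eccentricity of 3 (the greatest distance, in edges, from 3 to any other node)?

The node farthest from 3 is 8 (2, 4 also at distance 4), via 3 – 11 – 9 – 7 – 8 — 4 edges.

4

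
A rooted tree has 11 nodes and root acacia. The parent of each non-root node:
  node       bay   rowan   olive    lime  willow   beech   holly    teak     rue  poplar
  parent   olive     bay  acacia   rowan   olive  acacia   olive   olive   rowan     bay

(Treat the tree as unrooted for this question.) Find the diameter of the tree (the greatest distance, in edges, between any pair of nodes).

Starting from lime, a farthest node is beech at distance 5.
One longest path: lime - rowan - bay - olive - acacia - beech.
So the diameter is 5.

5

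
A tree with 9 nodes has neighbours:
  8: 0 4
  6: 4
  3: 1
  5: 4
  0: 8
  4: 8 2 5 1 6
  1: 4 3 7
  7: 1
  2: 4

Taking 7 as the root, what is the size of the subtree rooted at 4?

The subtree rooted at 4 contains: 4, 6, 8, 2, 5, 0 — 6 nodes.

6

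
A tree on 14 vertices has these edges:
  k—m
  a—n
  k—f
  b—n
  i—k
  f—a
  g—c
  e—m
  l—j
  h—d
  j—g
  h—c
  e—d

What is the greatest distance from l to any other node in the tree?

12

Distances from l peak at 12, attained at b.
l–j–g–c–h–d–e–m–k–f–a–n–b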